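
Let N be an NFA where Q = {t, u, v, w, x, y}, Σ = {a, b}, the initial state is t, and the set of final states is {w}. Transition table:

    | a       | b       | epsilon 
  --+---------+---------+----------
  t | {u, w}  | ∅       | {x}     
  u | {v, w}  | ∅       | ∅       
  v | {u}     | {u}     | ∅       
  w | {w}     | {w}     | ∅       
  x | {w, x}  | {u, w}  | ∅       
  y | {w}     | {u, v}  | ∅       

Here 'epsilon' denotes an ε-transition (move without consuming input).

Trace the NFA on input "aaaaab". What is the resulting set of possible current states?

{u, w}

Start: ε-closure({t}) = {t, x}.
Read 'a': t→{u, w}, x→{w, x}; now {u, w, x}.
Read 'a': u→{v, w}, w→{w}, x→{w, x}; now {v, w, x}.
Read 'a': v→{u}, w→{w}, x→{w, x}; now {u, w, x}.
Read 'a': u→{v, w}, w→{w}, x→{w, x}; now {v, w, x}.
Read 'a': v→{u}, w→{w}, x→{w, x}; now {u, w, x}.
Read 'b': u→∅, w→{w}, x→{u, w}; now {u, w}.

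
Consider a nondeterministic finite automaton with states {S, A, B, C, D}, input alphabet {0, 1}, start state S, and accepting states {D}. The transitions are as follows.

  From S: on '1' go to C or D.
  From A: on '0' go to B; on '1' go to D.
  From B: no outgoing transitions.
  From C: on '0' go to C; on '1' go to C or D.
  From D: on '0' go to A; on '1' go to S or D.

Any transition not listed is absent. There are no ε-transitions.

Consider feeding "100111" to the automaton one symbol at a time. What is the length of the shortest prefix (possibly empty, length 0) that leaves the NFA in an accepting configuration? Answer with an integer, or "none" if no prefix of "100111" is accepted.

Start in {S}.
Read '1': S→{C, D}; now {C, D}.
None of the earlier sets intersect F, but {C, D} does.

1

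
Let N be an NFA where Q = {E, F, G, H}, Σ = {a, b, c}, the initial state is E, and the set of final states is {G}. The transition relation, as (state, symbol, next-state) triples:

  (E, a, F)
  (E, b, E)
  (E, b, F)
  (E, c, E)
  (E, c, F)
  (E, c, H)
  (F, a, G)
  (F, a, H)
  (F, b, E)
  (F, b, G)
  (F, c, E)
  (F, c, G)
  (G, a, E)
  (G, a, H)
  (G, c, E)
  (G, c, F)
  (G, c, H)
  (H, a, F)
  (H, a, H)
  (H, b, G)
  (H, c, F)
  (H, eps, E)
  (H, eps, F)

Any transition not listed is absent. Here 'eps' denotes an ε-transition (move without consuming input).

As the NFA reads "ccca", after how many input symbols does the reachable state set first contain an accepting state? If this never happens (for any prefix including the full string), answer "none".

2

Start in {E}.
Read 'c': {E} → {E, F, H}.
Read 'c': {E, F, H} → {E, F, G, H}.
None of the earlier sets intersect F, but {E, F, G, H} does.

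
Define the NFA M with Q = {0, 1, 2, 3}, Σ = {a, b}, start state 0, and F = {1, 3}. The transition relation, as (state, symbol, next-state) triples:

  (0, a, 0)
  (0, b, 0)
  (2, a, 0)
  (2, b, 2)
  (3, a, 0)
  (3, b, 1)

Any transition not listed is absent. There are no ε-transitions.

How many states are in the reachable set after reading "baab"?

Start in {0}.
Read 'b': {0} → {0}.
Read 'a': {0} → {0}.
Read 'a': {0} → {0}.
Read 'b': {0} → {0}.
That set has 1 state.

1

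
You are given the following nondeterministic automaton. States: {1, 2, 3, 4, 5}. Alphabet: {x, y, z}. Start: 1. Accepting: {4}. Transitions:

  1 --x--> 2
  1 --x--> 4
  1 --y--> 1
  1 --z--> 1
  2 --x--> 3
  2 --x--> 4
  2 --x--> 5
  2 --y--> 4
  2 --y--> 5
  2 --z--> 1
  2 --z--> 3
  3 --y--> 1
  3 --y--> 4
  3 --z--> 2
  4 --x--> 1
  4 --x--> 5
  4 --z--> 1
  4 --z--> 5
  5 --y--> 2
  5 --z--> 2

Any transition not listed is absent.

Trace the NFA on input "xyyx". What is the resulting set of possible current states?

Start in {1}.
Read 'x': 1→{2, 4}; now {2, 4}.
Read 'y': 2→{4, 5}, 4→∅; now {4, 5}.
Read 'y': 4→∅, 5→{2}; now {2}.
Read 'x': 2→{3, 4, 5}; now {3, 4, 5}.

{3, 4, 5}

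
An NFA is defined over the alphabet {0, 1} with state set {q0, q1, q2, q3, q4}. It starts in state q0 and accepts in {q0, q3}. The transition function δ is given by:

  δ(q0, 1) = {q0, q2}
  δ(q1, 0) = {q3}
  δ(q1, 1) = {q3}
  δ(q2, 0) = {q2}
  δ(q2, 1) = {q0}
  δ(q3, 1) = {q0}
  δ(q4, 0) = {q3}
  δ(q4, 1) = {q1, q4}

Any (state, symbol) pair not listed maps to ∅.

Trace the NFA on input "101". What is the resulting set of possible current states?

{q0}

Start in {q0}.
Read '1': {q0} → {q0, q2}.
Read '0': {q0, q2} → {q2}.
Read '1': {q2} → {q0}.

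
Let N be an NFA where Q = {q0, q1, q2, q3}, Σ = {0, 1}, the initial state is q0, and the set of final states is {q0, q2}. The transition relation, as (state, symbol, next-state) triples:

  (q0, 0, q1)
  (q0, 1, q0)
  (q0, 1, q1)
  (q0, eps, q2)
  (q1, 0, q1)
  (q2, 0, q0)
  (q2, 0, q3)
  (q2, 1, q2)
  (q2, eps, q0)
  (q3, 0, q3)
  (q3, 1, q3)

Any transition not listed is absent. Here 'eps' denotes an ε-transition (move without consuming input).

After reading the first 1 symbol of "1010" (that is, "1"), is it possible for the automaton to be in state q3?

Start: ε-closure({q0}) = {q0, q2}.
Read '1': {q0, q2} → {q0, q1, q2}.
State q3 is not in {q0, q1, q2}.

No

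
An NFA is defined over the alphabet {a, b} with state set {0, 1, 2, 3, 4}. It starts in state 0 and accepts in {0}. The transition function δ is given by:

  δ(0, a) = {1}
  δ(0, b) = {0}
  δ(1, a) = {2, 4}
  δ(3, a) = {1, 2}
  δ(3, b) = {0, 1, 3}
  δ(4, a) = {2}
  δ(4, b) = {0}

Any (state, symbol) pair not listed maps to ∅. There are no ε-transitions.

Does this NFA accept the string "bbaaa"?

No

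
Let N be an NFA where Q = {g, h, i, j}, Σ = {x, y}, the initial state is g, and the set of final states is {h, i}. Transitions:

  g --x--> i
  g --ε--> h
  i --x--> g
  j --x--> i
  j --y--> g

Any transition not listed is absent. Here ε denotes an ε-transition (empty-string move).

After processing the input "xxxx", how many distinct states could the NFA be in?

Start: ε-closure({g}) = {g, h}.
Read 'x': g→{i}, h→∅; now {i}.
Read 'x': i→{g}; union {g}; ε-closure = {g, h}.
Read 'x': g→{i}, h→∅; now {i}.
Read 'x': i→{g}; union {g}; ε-closure = {g, h}.
That set has 2 states.

2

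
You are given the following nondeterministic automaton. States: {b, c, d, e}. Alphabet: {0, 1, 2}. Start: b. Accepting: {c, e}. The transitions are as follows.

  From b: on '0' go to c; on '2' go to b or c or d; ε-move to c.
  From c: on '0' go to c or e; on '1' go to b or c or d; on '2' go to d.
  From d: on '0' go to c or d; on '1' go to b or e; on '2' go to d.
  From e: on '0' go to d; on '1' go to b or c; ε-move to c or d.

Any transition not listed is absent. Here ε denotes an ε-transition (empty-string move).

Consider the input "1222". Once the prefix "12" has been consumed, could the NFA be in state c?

Yes

Start: ε-closure({b}) = {b, c}.
Read '1': b→∅, c→{b, c, d}; now {b, c, d}.
Read '2': b→{b, c, d}, c→{d}, d→{d}; now {b, c, d}.
State c is in {b, c, d}.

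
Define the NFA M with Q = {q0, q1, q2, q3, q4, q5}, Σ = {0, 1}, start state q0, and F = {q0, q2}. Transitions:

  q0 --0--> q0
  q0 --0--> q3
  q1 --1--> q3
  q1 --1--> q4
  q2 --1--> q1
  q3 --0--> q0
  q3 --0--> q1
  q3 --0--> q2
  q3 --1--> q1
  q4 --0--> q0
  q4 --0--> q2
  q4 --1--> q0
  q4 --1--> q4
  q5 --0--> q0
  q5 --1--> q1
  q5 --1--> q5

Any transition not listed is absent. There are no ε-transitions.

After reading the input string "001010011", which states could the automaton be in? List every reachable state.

Start in {q0}.
Read '0': q0→{q0, q3}; now {q0, q3}.
Read '0': q0→{q0, q3}, q3→{q0, q1, q2}; now {q0, q1, q2, q3}.
Read '1': q0→∅, q1→{q3, q4}, q2→{q1}, q3→{q1}; now {q1, q3, q4}.
Read '0': q1→∅, q3→{q0, q1, q2}, q4→{q0, q2}; now {q0, q1, q2}.
Read '1': q0→∅, q1→{q3, q4}, q2→{q1}; now {q1, q3, q4}.
Read '0': q1→∅, q3→{q0, q1, q2}, q4→{q0, q2}; now {q0, q1, q2}.
Read '0': q0→{q0, q3}, q1→∅, q2→∅; now {q0, q3}.
Read '1': q0→∅, q3→{q1}; now {q1}.
Read '1': q1→{q3, q4}; now {q3, q4}.

{q3, q4}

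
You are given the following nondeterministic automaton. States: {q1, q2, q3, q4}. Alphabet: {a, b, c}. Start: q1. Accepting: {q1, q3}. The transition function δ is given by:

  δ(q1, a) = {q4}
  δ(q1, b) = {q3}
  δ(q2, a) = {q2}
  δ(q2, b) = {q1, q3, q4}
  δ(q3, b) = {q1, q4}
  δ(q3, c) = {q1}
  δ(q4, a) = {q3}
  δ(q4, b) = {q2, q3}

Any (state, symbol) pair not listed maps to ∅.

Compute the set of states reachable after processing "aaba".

Start in {q1}.
Read 'a': {q1} → {q4}.
Read 'a': {q4} → {q3}.
Read 'b': {q3} → {q1, q4}.
Read 'a': {q1, q4} → {q3, q4}.

{q3, q4}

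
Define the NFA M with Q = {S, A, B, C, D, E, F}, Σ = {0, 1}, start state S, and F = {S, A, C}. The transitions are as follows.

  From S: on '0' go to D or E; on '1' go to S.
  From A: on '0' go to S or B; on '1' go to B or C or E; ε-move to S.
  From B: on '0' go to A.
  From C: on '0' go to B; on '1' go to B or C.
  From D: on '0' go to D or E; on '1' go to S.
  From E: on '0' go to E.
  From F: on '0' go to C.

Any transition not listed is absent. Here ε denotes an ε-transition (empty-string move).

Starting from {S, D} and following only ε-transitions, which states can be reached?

Begin with {S, D}.
No ε-moves leave this set, so the closure equals the set itself.

{S, D}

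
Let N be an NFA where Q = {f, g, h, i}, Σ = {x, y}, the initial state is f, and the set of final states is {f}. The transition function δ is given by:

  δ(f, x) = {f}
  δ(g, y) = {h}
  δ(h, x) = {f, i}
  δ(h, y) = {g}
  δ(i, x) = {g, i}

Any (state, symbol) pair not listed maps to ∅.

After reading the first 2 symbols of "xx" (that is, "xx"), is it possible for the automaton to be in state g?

No

Start in {f}.
Read 'x': {f} → {f}.
Read 'x': {f} → {f}.
State g is not in {f}.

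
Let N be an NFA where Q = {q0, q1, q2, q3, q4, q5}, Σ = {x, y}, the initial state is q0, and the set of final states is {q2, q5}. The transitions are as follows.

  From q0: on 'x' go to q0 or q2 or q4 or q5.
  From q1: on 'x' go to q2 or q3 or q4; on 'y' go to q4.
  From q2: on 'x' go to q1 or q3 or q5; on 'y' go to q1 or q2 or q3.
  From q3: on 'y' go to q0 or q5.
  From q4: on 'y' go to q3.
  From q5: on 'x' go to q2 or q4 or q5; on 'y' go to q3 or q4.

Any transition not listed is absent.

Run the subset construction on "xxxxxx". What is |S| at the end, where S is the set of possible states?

6

Start in {q0}.
Read 'x': q0→{q0, q2, q4, q5}; now {q0, q2, q4, q5}.
Read 'x': q0→{q0, q2, q4, q5}, q2→{q1, q3, q5}, q4→∅, q5→{q2, q4, q5}; now {q0, q1, q2, q3, q4, q5}.
Read 'x': q0→{q0, q2, q4, q5}, q1→{q2, q3, q4}, q2→{q1, q3, q5}, q3→∅, q4→∅, q5→{q2, q4, q5}; now {q0, q1, q2, q3, q4, q5}.
Read 'x': q0→{q0, q2, q4, q5}, q1→{q2, q3, q4}, q2→{q1, q3, q5}, q3→∅, q4→∅, q5→{q2, q4, q5}; now {q0, q1, q2, q3, q4, q5}.
Read 'x': q0→{q0, q2, q4, q5}, q1→{q2, q3, q4}, q2→{q1, q3, q5}, q3→∅, q4→∅, q5→{q2, q4, q5}; now {q0, q1, q2, q3, q4, q5}.
Read 'x': q0→{q0, q2, q4, q5}, q1→{q2, q3, q4}, q2→{q1, q3, q5}, q3→∅, q4→∅, q5→{q2, q4, q5}; now {q0, q1, q2, q3, q4, q5}.
That set has 6 states.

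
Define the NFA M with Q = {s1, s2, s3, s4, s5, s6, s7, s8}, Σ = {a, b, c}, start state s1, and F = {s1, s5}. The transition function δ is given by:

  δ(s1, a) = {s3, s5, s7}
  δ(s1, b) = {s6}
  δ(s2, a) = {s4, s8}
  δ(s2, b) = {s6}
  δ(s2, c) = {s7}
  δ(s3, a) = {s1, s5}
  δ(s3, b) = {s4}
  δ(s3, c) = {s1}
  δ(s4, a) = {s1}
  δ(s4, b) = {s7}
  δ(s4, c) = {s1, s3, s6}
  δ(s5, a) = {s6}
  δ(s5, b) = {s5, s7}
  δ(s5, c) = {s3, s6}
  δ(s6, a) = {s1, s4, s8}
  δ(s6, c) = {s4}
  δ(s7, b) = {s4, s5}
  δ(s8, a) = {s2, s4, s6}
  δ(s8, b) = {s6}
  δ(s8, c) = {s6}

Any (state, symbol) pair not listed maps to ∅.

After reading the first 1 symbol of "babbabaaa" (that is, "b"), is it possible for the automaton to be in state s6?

Start in {s1}.
Read 'b': s1→{s6}; now {s6}.
State s6 is in {s6}.

Yes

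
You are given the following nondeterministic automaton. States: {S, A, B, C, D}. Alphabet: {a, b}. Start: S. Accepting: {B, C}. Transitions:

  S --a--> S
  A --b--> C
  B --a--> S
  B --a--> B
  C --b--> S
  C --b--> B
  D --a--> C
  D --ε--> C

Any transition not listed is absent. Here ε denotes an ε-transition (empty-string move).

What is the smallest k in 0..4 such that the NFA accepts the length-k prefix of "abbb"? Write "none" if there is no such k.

none

Start in {S}.
Read 'a': S→{S}; now {S}.
Read 'b': S→∅; now ∅.
The set is empty and remains empty for the remaining 2 symbols.
No reachable set along the way intersects F.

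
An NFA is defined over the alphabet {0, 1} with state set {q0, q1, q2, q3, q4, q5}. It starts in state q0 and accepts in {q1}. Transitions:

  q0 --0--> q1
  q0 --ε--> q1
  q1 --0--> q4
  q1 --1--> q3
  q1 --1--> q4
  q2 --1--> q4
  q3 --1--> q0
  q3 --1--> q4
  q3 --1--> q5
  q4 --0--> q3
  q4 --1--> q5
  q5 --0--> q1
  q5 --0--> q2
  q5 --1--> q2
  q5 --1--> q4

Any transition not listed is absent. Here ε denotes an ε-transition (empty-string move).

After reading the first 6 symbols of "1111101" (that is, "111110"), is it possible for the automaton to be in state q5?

No

Start: ε-closure({q0}) = {q0, q1}.
Read '1': q0→∅, q1→{q3, q4}; now {q3, q4}.
Read '1': q3→{q0, q4, q5}, q4→{q5}; union {q0, q4, q5}; ε-closure = {q0, q1, q4, q5}.
Read '1': q0→∅, q1→{q3, q4}, q4→{q5}, q5→{q2, q4}; now {q2, q3, q4, q5}.
Read '1': q2→{q4}, q3→{q0, q4, q5}, q4→{q5}, q5→{q2, q4}; union {q0, q2, q4, q5}; ε-closure = {q0, q1, q2, q4, q5}.
Read '1': q0→∅, q1→{q3, q4}, q2→{q4}, q4→{q5}, q5→{q2, q4}; now {q2, q3, q4, q5}.
Read '0': q2→∅, q3→∅, q4→{q3}, q5→{q1, q2}; now {q1, q2, q3}.
State q5 is not in {q1, q2, q3}.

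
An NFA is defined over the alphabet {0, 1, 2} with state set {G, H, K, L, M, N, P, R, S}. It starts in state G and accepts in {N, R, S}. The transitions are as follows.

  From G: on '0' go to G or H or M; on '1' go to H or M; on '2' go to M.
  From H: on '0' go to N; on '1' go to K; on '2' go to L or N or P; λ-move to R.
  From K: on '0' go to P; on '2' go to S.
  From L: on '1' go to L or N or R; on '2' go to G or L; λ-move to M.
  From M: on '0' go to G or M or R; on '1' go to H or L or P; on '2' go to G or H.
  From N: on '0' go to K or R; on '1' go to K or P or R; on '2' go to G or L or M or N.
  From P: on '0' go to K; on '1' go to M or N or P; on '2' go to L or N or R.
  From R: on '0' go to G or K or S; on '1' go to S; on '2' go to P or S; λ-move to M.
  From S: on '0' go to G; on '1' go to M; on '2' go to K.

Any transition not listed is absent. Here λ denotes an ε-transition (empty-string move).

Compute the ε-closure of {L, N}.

{L, M, N}

Begin with {L, N}.
ε-move L → M; add M.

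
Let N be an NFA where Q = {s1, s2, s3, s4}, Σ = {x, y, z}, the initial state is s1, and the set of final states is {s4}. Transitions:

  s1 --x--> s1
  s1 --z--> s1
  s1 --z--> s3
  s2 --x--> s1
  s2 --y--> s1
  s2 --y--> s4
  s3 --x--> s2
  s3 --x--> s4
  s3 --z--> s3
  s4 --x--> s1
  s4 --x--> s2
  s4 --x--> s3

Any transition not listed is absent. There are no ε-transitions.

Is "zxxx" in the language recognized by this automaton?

Yes

Start in {s1}.
Read 'z': {s1} → {s1, s3}.
Read 'x': {s1, s3} → {s1, s2, s4}.
Read 'x': {s1, s2, s4} → {s1, s2, s3}.
Read 'x': {s1, s2, s3} → {s1, s2, s4}.
The final set {s1, s2, s4} contains the accepting state s4.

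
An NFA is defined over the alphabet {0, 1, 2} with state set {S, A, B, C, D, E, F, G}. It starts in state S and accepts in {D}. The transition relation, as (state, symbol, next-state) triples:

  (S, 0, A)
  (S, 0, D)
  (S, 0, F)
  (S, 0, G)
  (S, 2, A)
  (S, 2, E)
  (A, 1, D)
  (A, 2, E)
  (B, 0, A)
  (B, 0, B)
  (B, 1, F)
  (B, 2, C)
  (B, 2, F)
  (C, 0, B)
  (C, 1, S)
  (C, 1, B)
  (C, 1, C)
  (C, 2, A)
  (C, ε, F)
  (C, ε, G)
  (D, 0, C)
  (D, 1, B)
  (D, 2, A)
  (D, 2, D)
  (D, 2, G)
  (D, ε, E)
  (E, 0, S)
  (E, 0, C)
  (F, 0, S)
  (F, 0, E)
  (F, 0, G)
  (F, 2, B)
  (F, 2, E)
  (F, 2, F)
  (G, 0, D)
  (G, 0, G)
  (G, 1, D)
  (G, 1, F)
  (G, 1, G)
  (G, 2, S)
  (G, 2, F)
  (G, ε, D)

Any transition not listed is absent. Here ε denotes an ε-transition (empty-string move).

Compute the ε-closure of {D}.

{D, E}

Begin with {D}.
ε-move D → E; add E.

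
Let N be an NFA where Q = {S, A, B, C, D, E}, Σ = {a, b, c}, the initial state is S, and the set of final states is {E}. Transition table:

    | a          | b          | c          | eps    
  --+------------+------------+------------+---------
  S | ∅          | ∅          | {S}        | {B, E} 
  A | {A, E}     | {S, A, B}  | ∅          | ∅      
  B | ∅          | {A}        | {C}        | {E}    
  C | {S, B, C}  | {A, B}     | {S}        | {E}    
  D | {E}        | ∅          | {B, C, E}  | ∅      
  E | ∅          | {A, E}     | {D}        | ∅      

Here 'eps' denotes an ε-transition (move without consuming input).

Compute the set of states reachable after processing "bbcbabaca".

{E}

Start: ε-closure({S}) = {S, B, E}.
Read 'b': {S, B, E} → {A, E}.
Read 'b': {A, E} → {S, A, B, E}.
Read 'c': {S, A, B, E} → {S, B, C, D, E}.
Read 'b': {S, B, C, D, E} → {A, B, E}.
Read 'a': {A, B, E} → {A, E}.
Read 'b': {A, E} → {S, A, B, E}.
Read 'a': {S, A, B, E} → {A, E}.
Read 'c': {A, E} → {D}.
Read 'a': {D} → {E}.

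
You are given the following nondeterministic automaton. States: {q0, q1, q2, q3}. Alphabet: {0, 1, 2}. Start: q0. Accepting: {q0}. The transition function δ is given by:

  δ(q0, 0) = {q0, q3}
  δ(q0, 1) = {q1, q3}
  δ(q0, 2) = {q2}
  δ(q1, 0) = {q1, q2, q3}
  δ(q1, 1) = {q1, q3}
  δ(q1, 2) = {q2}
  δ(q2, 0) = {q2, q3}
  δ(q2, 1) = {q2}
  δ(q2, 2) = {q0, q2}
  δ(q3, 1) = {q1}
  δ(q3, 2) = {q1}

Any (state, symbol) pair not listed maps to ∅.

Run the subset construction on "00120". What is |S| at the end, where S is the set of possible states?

3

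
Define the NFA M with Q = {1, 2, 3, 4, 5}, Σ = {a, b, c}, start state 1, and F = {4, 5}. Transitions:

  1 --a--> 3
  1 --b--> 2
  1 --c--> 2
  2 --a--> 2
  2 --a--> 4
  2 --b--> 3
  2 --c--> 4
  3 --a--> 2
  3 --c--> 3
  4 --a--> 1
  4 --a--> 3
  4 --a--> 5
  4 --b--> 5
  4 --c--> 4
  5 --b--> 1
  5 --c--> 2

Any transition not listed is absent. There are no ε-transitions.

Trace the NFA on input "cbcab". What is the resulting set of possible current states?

Start in {1}.
Read 'c': 1→{2}; now {2}.
Read 'b': 2→{3}; now {3}.
Read 'c': 3→{3}; now {3}.
Read 'a': 3→{2}; now {2}.
Read 'b': 2→{3}; now {3}.

{3}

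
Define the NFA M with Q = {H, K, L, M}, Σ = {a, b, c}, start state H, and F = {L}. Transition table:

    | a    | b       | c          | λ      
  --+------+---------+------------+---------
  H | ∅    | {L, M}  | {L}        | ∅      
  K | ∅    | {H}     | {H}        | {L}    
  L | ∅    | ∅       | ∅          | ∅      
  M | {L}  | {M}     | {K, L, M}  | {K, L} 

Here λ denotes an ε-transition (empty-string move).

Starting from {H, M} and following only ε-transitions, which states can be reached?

Begin with {H, M}.
ε-move M → K; add K.
ε-move M → L; add L.

{H, K, L, M}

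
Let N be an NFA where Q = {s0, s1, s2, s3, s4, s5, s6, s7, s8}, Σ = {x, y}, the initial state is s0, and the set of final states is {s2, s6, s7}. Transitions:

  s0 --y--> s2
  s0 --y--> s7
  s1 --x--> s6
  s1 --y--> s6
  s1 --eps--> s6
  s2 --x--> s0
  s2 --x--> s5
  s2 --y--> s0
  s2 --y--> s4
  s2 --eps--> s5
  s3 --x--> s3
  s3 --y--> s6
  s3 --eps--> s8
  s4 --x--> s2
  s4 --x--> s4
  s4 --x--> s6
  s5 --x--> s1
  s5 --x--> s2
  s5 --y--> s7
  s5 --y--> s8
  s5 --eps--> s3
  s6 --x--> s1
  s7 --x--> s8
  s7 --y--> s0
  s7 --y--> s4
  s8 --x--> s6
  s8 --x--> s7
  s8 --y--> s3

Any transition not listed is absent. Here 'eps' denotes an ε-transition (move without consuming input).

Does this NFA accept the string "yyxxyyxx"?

Start in {s0}.
Read 'y': s0→{s2, s7}; union {s2, s7}; ε-closure = {s2, s3, s5, s7, s8}.
Read 'y': s2→{s0, s4}, s3→{s6}, s5→{s7, s8}, s7→{s0, s4}, s8→{s3}; now {s0, s3, s4, s6, s7, s8}.
Read 'x': s0→∅, s3→{s3}, s4→{s2, s4, s6}, s6→{s1}, s7→{s8}, s8→{s6, s7}; union {s1, s2, s3, s4, s6, s7, s8}; ε-closure = {s1, s2, s3, s4, s5, s6, s7, s8}.
Read 'x': s1→{s6}, s2→{s0, s5}, s3→{s3}, s4→{s2, s4, s6}, s5→{s1, s2}, s6→{s1}, s7→{s8}, s8→{s6, s7}; now {s0, s1, s2, s3, s4, s5, s6, s7, s8}.
Read 'y': s0→{s2, s7}, s1→{s6}, s2→{s0, s4}, s3→{s6}, s4→∅, s5→{s7, s8}, s6→∅, s7→{s0, s4}, s8→{s3}; union {s0, s2, s3, s4, s6, s7, s8}; ε-closure = {s0, s2, s3, s4, s5, s6, s7, s8}.
Read 'y': s0→{s2, s7}, s2→{s0, s4}, s3→{s6}, s4→∅, s5→{s7, s8}, s6→∅, s7→{s0, s4}, s8→{s3}; union {s0, s2, s3, s4, s6, s7, s8}; ε-closure = {s0, s2, s3, s4, s5, s6, s7, s8}.
Read 'x': s0→∅, s2→{s0, s5}, s3→{s3}, s4→{s2, s4, s6}, s5→{s1, s2}, s6→{s1}, s7→{s8}, s8→{s6, s7}; now {s0, s1, s2, s3, s4, s5, s6, s7, s8}.
Read 'x': s0→∅, s1→{s6}, s2→{s0, s5}, s3→{s3}, s4→{s2, s4, s6}, s5→{s1, s2}, s6→{s1}, s7→{s8}, s8→{s6, s7}; now {s0, s1, s2, s3, s4, s5, s6, s7, s8}.
The final set {s0, s1, s2, s3, s4, s5, s6, s7, s8} contains the accepting states s2, s6, s7.

Yes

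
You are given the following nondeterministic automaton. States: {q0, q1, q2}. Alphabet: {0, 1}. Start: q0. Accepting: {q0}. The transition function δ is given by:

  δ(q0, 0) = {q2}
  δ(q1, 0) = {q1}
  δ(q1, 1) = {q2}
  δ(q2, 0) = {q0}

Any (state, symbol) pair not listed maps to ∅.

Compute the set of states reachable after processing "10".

∅

Start in {q0}.
Read '1': q0→∅; now ∅.
The set is empty and remains empty for the remaining 1 symbol.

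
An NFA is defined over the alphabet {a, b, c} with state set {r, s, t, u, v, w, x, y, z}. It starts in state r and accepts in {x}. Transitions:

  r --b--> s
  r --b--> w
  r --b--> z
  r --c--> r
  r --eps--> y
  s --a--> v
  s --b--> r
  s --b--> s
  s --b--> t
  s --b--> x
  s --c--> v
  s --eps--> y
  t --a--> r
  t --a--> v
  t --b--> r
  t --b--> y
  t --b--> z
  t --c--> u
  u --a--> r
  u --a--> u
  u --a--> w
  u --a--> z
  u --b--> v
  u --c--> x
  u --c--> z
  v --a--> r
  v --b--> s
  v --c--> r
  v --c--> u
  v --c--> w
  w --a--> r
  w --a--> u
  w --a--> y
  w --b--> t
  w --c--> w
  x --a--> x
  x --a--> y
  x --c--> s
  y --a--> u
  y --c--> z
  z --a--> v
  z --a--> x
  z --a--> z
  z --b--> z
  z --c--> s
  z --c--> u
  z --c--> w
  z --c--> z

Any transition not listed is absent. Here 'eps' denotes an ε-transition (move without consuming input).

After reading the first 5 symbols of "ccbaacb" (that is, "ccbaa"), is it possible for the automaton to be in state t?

Start: ε-closure({r}) = {r, y}.
Read 'c': {r, y} → {r, y, z}.
Read 'c': {r, y, z} → {r, s, u, w, y, z}.
Read 'b': {r, s, u, w, y, z} → {r, s, t, v, w, x, y, z}.
Read 'a': {r, s, t, v, w, x, y, z} → {r, u, v, x, y, z}.
Read 'a': {r, u, v, x, y, z} → {r, u, v, w, x, y, z}.
State t is not in {r, u, v, w, x, y, z}.

No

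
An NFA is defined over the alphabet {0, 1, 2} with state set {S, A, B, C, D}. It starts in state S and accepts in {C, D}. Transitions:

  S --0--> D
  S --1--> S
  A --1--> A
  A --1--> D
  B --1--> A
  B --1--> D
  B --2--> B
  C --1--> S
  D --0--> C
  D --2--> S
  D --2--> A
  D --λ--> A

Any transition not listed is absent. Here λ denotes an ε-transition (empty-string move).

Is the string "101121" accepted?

Yes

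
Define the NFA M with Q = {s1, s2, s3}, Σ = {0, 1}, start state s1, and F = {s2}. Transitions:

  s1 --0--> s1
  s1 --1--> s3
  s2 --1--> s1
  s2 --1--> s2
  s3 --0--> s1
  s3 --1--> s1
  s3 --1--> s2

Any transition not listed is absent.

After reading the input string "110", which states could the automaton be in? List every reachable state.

{s1}

Start in {s1}.
Read '1': {s1} → {s3}.
Read '1': {s3} → {s1, s2}.
Read '0': {s1, s2} → {s1}.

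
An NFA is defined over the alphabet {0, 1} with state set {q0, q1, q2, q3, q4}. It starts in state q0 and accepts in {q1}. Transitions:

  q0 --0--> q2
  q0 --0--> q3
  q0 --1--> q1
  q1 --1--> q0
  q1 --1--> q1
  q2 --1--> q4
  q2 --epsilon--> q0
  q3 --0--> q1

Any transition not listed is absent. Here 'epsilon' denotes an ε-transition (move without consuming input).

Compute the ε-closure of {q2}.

Begin with {q2}.
ε-move q2 → q0; add q0.

{q0, q2}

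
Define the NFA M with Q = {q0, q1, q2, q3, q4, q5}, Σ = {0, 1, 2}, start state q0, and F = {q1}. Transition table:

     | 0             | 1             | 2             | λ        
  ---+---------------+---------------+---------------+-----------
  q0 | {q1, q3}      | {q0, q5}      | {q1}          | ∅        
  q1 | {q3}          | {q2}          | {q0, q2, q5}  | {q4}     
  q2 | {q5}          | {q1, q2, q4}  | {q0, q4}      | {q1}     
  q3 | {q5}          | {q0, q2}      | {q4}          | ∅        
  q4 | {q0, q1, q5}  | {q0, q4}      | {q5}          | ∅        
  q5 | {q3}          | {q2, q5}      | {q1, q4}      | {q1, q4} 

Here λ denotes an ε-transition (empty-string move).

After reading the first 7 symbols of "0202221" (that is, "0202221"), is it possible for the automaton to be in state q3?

Start in {q0}.
Read '0': q0→{q1, q3}; union {q1, q3}; ε-closure = {q1, q3, q4}.
Read '2': q1→{q0, q2, q5}, q3→{q4}, q4→{q5}; union {q0, q2, q4, q5}; ε-closure = {q0, q1, q2, q4, q5}.
Read '0': q0→{q1, q3}, q1→{q3}, q2→{q5}, q4→{q0, q1, q5}, q5→{q3}; union {q0, q1, q3, q5}; ε-closure = {q0, q1, q3, q4, q5}.
Read '2': q0→{q1}, q1→{q0, q2, q5}, q3→{q4}, q4→{q5}, q5→{q1, q4}; now {q0, q1, q2, q4, q5}.
Read '2': q0→{q1}, q1→{q0, q2, q5}, q2→{q0, q4}, q4→{q5}, q5→{q1, q4}; now {q0, q1, q2, q4, q5}.
Read '2': q0→{q1}, q1→{q0, q2, q5}, q2→{q0, q4}, q4→{q5}, q5→{q1, q4}; now {q0, q1, q2, q4, q5}.
Read '1': q0→{q0, q5}, q1→{q2}, q2→{q1, q2, q4}, q4→{q0, q4}, q5→{q2, q5}; now {q0, q1, q2, q4, q5}.
State q3 is not in {q0, q1, q2, q4, q5}.

No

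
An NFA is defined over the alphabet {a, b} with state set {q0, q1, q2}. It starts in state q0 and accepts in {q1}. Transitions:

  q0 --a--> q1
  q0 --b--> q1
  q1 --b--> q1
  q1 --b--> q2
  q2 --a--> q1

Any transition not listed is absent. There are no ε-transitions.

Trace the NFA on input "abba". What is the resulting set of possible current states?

{q1}

Start in {q0}.
Read 'a': q0→{q1}; now {q1}.
Read 'b': q1→{q1, q2}; now {q1, q2}.
Read 'b': q1→{q1, q2}, q2→∅; now {q1, q2}.
Read 'a': q1→∅, q2→{q1}; now {q1}.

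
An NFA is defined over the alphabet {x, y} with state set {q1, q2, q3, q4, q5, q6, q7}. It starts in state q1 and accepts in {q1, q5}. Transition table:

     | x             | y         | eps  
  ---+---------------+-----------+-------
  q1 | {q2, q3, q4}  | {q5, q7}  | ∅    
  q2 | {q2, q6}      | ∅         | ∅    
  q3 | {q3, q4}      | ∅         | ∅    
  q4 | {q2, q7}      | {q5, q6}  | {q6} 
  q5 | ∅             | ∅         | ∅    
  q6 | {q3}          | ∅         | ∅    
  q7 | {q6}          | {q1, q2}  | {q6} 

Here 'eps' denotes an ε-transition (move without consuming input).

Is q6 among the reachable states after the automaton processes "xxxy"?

Yes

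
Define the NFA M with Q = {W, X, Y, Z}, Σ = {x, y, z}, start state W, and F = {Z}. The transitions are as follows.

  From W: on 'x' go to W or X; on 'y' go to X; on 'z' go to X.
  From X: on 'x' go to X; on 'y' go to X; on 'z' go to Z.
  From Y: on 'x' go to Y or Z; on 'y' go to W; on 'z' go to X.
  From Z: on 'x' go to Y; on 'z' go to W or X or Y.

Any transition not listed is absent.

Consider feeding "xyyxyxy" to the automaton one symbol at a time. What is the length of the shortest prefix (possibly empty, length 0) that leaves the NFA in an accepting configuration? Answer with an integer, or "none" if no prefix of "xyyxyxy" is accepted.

Start in {W}.
Read 'x': {W} → {W, X}.
Read 'y': {W, X} → {X}.
Read 'y': {X} → {X}.
Read 'x': {X} → {X}.
Read 'y': {X} → {X}.
Read 'x': {X} → {X}.
Read 'y': {X} → {X}.
No reachable set along the way intersects F.

none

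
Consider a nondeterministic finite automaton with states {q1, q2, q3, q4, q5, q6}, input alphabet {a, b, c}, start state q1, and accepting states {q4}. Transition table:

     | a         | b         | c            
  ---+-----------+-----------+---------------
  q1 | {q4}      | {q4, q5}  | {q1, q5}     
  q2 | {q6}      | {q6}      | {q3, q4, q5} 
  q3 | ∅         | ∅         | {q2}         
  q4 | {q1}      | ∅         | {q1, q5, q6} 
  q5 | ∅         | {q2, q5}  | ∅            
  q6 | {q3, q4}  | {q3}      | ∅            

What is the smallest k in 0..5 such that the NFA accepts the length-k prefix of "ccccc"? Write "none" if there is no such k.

none

Start in {q1}.
Read 'c': q1→{q1, q5}; now {q1, q5}.
Read 'c': q1→{q1, q5}, q5→∅; now {q1, q5}.
Read 'c': q1→{q1, q5}, q5→∅; now {q1, q5}.
Read 'c': q1→{q1, q5}, q5→∅; now {q1, q5}.
Read 'c': q1→{q1, q5}, q5→∅; now {q1, q5}.
No reachable set along the way intersects F.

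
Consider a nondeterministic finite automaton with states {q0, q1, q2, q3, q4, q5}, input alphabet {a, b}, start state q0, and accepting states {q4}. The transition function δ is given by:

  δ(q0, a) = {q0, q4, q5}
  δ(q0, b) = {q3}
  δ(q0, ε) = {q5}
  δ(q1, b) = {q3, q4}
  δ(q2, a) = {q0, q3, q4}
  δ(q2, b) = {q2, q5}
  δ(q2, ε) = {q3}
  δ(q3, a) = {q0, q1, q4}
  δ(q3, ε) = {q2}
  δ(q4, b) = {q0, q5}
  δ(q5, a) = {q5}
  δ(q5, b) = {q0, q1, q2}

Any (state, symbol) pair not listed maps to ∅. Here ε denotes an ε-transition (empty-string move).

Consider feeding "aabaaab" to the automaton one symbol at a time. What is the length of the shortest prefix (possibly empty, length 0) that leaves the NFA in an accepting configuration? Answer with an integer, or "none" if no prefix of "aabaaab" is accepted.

Start: ε-closure({q0}) = {q0, q5}.
Read 'a': {q0, q5} → {q0, q4, q5}.
None of the earlier sets intersect F, but {q0, q4, q5} does.

1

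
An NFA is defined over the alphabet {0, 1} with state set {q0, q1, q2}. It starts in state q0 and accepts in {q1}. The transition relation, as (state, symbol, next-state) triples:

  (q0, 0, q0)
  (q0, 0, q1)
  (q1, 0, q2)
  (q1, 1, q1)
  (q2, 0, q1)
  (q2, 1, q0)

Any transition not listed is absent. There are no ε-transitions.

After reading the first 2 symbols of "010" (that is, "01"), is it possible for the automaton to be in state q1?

Yes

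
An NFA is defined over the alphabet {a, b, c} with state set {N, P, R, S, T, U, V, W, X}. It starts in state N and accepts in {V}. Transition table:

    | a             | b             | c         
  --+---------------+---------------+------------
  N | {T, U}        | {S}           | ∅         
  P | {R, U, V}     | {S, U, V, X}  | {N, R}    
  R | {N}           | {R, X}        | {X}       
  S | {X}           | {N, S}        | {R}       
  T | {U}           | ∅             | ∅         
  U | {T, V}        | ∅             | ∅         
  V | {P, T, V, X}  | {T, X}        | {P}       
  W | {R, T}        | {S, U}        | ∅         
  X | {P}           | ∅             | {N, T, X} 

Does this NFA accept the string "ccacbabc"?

No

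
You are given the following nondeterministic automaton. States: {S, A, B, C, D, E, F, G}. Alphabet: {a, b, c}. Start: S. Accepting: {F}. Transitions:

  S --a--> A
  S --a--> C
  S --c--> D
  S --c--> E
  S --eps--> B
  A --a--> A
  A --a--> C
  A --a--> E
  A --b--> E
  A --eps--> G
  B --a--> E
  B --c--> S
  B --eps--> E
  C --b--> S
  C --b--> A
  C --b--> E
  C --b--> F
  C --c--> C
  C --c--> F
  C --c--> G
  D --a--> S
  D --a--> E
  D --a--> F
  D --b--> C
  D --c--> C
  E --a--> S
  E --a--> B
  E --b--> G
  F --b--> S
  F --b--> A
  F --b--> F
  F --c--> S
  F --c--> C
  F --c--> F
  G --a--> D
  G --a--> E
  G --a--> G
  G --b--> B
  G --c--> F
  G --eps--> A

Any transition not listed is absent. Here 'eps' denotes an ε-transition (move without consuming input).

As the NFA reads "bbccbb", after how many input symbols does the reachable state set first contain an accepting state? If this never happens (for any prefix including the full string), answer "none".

Start: ε-closure({S}) = {S, B, E}.
Read 'b': S→∅, B→∅, E→{G}; union {G}; ε-closure = {A, G}.
Read 'b': A→{E}, G→{B}; now {B, E}.
Read 'c': B→{S}, E→∅; union {S}; ε-closure = {S, B, E}.
Read 'c': S→{D, E}, B→{S}, E→∅; union {S, D, E}; ε-closure = {S, B, D, E}.
Read 'b': S→∅, B→∅, D→{C}, E→{G}; union {C, G}; ε-closure = {A, C, G}.
Read 'b': A→{E}, C→{S, A, E, F}, G→{B}; union {S, A, B, E, F}; ε-closure = {S, A, B, E, F, G}.
None of the earlier sets intersect F, but {S, A, B, E, F, G} does.

6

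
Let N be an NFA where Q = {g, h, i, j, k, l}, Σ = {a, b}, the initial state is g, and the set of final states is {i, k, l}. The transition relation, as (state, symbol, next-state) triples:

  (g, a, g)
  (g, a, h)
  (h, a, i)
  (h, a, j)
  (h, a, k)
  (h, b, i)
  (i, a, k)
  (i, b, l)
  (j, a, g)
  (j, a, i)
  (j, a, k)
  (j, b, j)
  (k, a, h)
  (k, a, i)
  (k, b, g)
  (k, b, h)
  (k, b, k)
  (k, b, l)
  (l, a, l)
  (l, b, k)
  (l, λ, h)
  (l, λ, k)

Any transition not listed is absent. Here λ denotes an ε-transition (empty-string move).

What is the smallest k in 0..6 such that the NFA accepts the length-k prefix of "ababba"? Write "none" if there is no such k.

2

Start in {g}.
Read 'a': g→{g, h}; now {g, h}.
Read 'b': g→∅, h→{i}; now {i}.
None of the earlier sets intersect F, but {i} does.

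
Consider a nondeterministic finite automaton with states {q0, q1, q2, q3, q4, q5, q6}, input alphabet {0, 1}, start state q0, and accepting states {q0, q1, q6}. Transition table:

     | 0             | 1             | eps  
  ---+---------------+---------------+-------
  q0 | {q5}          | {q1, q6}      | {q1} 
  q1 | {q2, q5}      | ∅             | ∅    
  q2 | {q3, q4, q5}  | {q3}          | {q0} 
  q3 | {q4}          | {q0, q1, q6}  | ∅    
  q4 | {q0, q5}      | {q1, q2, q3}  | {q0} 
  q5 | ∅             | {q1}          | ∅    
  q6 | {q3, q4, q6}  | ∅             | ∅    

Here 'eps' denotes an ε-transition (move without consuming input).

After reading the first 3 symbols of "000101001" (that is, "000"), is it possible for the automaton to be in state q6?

No

Start: ε-closure({q0}) = {q0, q1}.
Read '0': {q0, q1} → {q0, q1, q2, q5}.
Read '0': {q0, q1, q2, q5} → {q0, q1, q2, q3, q4, q5}.
Read '0': {q0, q1, q2, q3, q4, q5} → {q0, q1, q2, q3, q4, q5}.
State q6 is not in {q0, q1, q2, q3, q4, q5}.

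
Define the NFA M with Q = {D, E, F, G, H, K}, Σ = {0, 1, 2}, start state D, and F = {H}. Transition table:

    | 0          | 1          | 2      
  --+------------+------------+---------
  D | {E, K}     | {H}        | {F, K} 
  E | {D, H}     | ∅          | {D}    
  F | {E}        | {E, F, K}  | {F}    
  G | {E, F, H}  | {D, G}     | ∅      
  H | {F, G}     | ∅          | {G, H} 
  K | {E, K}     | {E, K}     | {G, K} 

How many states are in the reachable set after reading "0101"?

Start in {D}.
Read '0': D→{E, K}; now {E, K}.
Read '1': E→∅, K→{E, K}; now {E, K}.
Read '0': E→{D, H}, K→{E, K}; now {D, E, H, K}.
Read '1': D→{H}, E→∅, H→∅, K→{E, K}; now {E, H, K}.
That set has 3 states.

3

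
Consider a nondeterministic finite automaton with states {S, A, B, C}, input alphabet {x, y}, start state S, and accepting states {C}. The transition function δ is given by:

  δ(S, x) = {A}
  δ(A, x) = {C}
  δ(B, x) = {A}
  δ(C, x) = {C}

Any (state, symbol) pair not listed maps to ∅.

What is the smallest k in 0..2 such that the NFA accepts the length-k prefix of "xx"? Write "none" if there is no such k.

Start in {S}.
Read 'x': S→{A}; now {A}.
Read 'x': A→{C}; now {C}.
None of the earlier sets intersect F, but {C} does.

2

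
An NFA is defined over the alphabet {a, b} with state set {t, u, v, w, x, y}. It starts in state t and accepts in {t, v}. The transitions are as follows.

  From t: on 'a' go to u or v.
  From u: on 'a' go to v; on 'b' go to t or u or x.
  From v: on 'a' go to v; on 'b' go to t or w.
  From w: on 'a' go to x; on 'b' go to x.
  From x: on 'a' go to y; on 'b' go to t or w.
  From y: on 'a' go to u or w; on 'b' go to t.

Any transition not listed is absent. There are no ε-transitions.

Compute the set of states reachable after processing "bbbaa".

Start in {t}.
Read 'b': t→∅; now ∅.
The set is empty and remains empty for the remaining 4 symbols.

∅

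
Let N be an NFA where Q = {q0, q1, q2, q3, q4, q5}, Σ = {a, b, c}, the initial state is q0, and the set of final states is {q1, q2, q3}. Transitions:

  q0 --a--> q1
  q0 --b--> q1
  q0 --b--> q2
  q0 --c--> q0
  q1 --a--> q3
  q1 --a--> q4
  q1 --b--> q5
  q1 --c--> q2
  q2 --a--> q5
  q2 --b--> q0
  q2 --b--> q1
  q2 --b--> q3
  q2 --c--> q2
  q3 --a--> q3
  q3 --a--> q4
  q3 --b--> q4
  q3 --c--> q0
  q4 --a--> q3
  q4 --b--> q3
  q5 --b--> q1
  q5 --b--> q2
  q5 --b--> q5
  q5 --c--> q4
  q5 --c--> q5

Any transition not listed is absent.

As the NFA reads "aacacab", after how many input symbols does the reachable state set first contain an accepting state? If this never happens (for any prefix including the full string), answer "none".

Start in {q0}.
Read 'a': {q0} → {q1}.
None of the earlier sets intersect F, but {q1} does.

1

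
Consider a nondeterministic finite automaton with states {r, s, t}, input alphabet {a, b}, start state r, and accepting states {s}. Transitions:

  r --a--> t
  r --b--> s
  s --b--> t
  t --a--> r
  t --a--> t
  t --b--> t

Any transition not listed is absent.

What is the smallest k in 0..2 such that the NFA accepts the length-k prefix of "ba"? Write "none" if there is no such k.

Start in {r}.
Read 'b': r→{s}; now {s}.
None of the earlier sets intersect F, but {s} does.

1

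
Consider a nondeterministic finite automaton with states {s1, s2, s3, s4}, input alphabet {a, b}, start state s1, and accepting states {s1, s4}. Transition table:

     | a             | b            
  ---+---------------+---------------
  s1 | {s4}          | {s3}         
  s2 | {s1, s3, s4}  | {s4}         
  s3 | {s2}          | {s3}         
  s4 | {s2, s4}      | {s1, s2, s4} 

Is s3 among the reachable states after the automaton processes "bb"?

Yes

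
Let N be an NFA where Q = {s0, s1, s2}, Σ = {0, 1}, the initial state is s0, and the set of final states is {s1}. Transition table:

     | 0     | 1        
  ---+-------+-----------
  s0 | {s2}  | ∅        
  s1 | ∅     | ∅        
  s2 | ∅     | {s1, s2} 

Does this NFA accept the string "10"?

No

Start in {s0}.
Read '1': s0→∅; now ∅.
The set is empty and remains empty for the remaining 1 symbol.
The final set ∅ contains no accepting state.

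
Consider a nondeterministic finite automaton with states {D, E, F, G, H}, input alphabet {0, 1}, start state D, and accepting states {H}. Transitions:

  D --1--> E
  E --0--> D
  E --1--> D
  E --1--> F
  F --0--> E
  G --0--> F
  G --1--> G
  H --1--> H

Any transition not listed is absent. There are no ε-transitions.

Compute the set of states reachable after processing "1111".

Start in {D}.
Read '1': D→{E}; now {E}.
Read '1': E→{D, F}; now {D, F}.
Read '1': D→{E}, F→∅; now {E}.
Read '1': E→{D, F}; now {D, F}.

{D, F}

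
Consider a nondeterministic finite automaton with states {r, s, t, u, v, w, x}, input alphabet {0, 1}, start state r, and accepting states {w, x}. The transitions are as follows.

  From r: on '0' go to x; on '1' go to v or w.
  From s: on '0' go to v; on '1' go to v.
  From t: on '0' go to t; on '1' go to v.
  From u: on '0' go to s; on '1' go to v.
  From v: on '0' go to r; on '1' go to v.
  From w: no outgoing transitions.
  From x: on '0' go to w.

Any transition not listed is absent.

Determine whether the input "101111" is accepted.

No

Start in {r}.
Read '1': r→{v, w}; now {v, w}.
Read '0': v→{r}, w→∅; now {r}.
Read '1': r→{v, w}; now {v, w}.
Read '1': v→{v}, w→∅; now {v}.
Read '1': v→{v}; now {v}.
Read '1': v→{v}; now {v}.
The final set {v} contains no accepting state.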